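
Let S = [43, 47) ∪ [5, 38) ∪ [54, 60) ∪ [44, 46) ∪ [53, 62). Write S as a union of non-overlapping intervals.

Sort by start: [5, 38), [43, 47), [44, 46), [53, 62), [54, 60).
[43, 47) is disjoint → start new block.
[44, 46) overlaps/touches [43, 47) → extend to [43, 47).
[53, 62) is disjoint → start new block.
[54, 60) overlaps/touches [53, 62) → extend to [53, 62).

[5, 38) ∪ [43, 47) ∪ [53, 62)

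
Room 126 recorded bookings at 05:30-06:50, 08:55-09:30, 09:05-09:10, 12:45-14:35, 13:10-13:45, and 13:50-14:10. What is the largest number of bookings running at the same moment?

Walk the sorted start/end points keeping a running depth.
The depth first hits 2 at 09:05.

2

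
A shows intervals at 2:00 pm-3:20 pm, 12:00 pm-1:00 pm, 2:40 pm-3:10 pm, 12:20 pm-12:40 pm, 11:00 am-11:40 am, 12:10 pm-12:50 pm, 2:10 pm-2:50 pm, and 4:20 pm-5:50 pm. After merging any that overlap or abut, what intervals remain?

11:00 am–11:40 am, 12:00 pm–1:00 pm, 2:00 pm–3:20 pm, 4:20 pm–5:50 pm

Sort by start: 11:00 am–11:40 am, 12:00 pm–1:00 pm, 12:10 pm–12:50 pm, 12:20 pm–12:40 pm, 2:00 pm–3:20 pm, 2:10 pm–2:50 pm, 2:40 pm–3:10 pm, 4:20 pm–5:50 pm.
12:00 pm–1:00 pm is disjoint → start new block.
12:10 pm–12:50 pm overlaps/touches 12:00 pm–1:00 pm → extend to 12:00 pm–1:00 pm.
12:20 pm–12:40 pm overlaps/touches 12:00 pm–1:00 pm → extend to 12:00 pm–1:00 pm.
2:00 pm–3:20 pm is disjoint → start new block.
2:10 pm–2:50 pm overlaps/touches 2:00 pm–3:20 pm → extend to 2:00 pm–3:20 pm.
2:40 pm–3:10 pm overlaps/touches 2:00 pm–3:20 pm → extend to 2:00 pm–3:20 pm.
4:20 pm–5:50 pm is disjoint → start new block.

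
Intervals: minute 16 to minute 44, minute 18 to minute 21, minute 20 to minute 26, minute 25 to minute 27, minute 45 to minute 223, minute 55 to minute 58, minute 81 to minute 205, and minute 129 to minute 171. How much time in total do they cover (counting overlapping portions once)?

Merged: minute 16 to minute 44, minute 45 to minute 223.
Lengths: 28 minutes + 178 minutes = 206 minutes.

206 minutes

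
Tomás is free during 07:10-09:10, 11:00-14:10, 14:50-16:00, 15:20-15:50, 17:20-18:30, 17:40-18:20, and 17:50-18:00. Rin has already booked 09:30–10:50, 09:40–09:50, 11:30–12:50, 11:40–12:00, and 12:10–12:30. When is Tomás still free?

07:10–09:10, 11:00–11:30, 12:50–14:10, 14:50–16:00, 17:20–18:30

Merge the first list: 07:10–09:10, 11:00–14:10, 14:50–16:00, 17:20–18:30.
Merge the second list: 09:30–10:50, 11:30–12:50.
07:10–09:10: no B overlap → unchanged.
11:00–14:10 minus B → 11:00–11:30, 12:50–14:10.
14:50–16:00: no B overlap → unchanged.
17:20–18:30: no B overlap → unchanged.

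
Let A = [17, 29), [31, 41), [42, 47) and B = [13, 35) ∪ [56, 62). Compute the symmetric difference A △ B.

Only in the first: [35, 41), [42, 47).
Only in the second: [13, 17), [29, 31), [56, 62).
Together these are the periods covered by exactly one.

[13, 17) ∪ [29, 31) ∪ [35, 41) ∪ [42, 47) ∪ [56, 62)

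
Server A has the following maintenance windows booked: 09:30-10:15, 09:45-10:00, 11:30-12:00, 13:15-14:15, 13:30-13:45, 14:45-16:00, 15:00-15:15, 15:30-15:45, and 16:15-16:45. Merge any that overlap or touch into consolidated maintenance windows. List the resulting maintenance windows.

09:30–10:15, 11:30–12:00, 13:15–14:15, 14:45–16:00, 16:15–16:45

09:45–10:00 overlaps/touches 09:30–10:15 → extend to 09:30–10:15.
11:30–12:00 is disjoint → start new block.
13:15–14:15 is disjoint → start new block.
13:30–13:45 overlaps/touches 13:15–14:15 → extend to 13:15–14:15.
14:45–16:00 is disjoint → start new block.
15:00–15:15 overlaps/touches 14:45–16:00 → extend to 14:45–16:00.
15:30–15:45 overlaps/touches 14:45–16:00 → extend to 14:45–16:00.
16:15–16:45 is disjoint → start new block.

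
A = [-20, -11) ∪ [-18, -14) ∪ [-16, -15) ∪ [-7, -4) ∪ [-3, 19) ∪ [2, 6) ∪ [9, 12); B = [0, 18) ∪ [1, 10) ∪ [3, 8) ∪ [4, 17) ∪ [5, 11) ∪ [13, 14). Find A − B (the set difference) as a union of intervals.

First set merges to [-20, -11), [-7, -4), [-3, 19).
Second set merges to [0, 18).
[-20, -11): nothing removed.
[-7, -4): nothing removed.
[-3, 19) \ B = [-3, 0), [18, 19).

[-20, -11) ∪ [-7, -4) ∪ [-3, 0) ∪ [18, 19)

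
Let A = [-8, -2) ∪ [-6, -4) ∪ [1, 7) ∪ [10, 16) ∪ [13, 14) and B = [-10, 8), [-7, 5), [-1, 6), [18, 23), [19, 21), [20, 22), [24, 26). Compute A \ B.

[10, 16)

Merge the first list: [-8, -2), [1, 7), [10, 16).
Merge the second list: [-10, 8), [18, 23), [24, 26).
[-8, -2): entirely removed.
[1, 7): entirely removed.
[10, 16): nothing removed.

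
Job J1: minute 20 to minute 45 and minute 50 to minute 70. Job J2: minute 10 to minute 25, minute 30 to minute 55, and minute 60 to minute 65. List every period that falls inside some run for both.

minute 20 to minute 45 overlaps B on minute 20 to minute 25, minute 30 to minute 45.
minute 50 to minute 70 overlaps B on minute 50 to minute 55, minute 60 to minute 65.

minute 20 to minute 25, minute 30 to minute 45, minute 50 to minute 55, minute 60 to minute 65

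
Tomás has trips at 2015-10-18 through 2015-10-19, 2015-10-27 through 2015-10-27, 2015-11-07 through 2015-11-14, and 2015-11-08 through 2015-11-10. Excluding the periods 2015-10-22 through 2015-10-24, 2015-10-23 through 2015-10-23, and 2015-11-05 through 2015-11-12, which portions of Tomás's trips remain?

Merge the first list: 2015-10-18 through 2015-10-19, 2015-10-27 through 2015-10-27, 2015-11-07 through 2015-11-14.
Merge the second list: 2015-10-22 through 2015-10-24, 2015-11-05 through 2015-11-12.
2015-10-18 through 2015-10-19 is untouched.
2015-10-27 through 2015-10-27 is untouched.
2015-11-07 through 2015-11-14 with B removed leaves 2015-11-13 through 2015-11-14.

2015-10-18 through 2015-10-19, 2015-10-27 through 2015-10-27, 2015-11-13 through 2015-11-14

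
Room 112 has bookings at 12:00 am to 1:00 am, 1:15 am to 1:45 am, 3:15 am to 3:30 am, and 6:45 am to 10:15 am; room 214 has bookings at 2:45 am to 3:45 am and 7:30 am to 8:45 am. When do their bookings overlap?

3:15 am–3:30 am, 7:30 am–8:45 am

12:00 am–1:00 am meets no B interval.
1:15 am–1:45 am meets no B interval.
3:15 am–3:30 am ∩ B → 3:15 am–3:30 am.
6:45 am–10:15 am ∩ B → 7:30 am–8:45 am.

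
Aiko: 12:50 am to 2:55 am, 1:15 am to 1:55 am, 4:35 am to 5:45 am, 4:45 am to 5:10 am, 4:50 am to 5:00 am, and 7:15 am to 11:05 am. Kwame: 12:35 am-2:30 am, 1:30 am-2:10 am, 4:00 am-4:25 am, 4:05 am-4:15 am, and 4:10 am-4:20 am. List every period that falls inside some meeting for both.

First set merges to 12:50 am–2:55 am, 4:35 am–5:45 am, 7:15 am–11:05 am.
Second set merges to 12:35 am–2:30 am, 4:00 am–4:25 am.
12:50 am–2:55 am ∩ B → 12:50 am–2:30 am.
4:35 am–5:45 am meets no B interval.
7:15 am–11:05 am meets no B interval.

12:50 am–2:30 am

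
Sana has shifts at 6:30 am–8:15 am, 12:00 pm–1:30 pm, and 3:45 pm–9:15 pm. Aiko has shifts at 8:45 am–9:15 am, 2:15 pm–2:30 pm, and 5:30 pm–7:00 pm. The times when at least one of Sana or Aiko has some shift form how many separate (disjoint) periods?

5

A ∪ B = 6:30 am–8:15 am, 8:45 am–9:15 am, 12:00 pm–1:30 pm, 2:15 pm–2:30 pm, 3:45 pm–9:15 pm.
That is 5 disjoint pieces.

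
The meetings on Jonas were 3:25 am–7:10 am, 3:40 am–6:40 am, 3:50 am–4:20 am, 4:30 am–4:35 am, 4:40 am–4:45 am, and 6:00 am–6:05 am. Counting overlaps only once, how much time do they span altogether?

3 h 45 min

Merged: 3:25 am–7:10 am.
Length: 3 h 45 min.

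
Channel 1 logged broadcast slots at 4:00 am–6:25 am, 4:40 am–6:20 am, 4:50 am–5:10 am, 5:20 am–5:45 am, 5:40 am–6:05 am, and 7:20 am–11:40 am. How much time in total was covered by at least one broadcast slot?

6 h 45 min

Merged: 4:00 am-6:25 am, 7:20 am-11:40 am.
Lengths: 2 h 25 min + 4 h 20 min = 6 h 45 min.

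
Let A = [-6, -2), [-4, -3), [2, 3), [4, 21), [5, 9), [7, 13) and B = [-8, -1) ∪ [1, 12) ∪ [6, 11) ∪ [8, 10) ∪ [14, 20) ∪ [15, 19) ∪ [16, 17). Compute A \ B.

[12, 14) ∪ [20, 21)

First set merges to [-6, -2), [2, 3), [4, 21).
Second set merges to [-8, -1), [1, 12), [14, 20).
[-6, -2) lies entirely inside B → drops out.
[2, 3) lies entirely inside B → drops out.
[4, 21) with B removed leaves [12, 14), [20, 21).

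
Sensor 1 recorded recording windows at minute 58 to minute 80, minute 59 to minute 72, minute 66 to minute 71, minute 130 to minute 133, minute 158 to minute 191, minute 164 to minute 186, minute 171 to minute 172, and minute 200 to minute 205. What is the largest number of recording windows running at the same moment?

3

Sweep endpoints in order; track running count of active intervals.
Peak of 3 reached at minute 66.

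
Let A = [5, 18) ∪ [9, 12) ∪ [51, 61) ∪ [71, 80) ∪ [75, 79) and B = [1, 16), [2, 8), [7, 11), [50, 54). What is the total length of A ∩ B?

A, merged: [5, 18), [51, 61), [71, 80).
B, merged: [1, 16), [50, 54).
A ∩ B = [5, 16), [51, 54).
Total: 11 + 3 = 14.

14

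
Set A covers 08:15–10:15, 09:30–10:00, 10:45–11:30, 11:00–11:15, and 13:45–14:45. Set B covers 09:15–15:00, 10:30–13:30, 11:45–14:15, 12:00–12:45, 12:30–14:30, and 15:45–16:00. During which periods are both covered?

09:15-10:15, 10:45-11:30, 13:45-14:45

First set merges to 08:15-10:15, 10:45-11:30, 13:45-14:45.
Second set merges to 09:15-15:00, 15:45-16:00.
08:15-10:15 meets the second set on 09:15-10:15.
10:45-11:30 meets the second set on 10:45-11:30.
13:45-14:45 meets the second set on 13:45-14:45.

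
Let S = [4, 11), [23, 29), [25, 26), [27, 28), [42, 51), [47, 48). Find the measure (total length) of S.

22

Merged: [4, 11), [23, 29), [42, 51).
Lengths: 7 + 6 + 9 = 22.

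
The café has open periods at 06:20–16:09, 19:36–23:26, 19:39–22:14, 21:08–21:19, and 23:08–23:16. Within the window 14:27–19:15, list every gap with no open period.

16:09–19:15

After merging, the occupied span is 06:20–16:09, 19:36–23:26.
Complement within 14:27–19:15: 16:09–19:15.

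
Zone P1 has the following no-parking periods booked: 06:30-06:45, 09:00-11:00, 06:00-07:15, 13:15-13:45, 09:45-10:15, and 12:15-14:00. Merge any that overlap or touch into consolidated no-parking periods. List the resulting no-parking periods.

Sort by start: 06:00–07:15, 06:30–06:45, 09:00–11:00, 09:45–10:15, 12:15–14:00, 13:15–13:45.
06:30–06:45 overlaps/touches 06:00–07:15 → extend to 06:00–07:15.
09:00–11:00 is disjoint → start new block.
09:45–10:15 overlaps/touches 09:00–11:00 → extend to 09:00–11:00.
12:15–14:00 is disjoint → start new block.
13:15–13:45 overlaps/touches 12:15–14:00 → extend to 12:15–14:00.

06:00–07:15, 09:00–11:00, 12:15–14:00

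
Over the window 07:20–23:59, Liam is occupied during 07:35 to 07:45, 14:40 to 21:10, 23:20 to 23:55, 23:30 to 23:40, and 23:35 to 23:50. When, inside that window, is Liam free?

07:20–07:35, 07:45–14:40, 21:10–23:20, 23:55–23:59

After merging, the occupied span is 07:35–07:45, 14:40–21:10, 23:20–23:55.
Uncovered inside 07:20–23:59: 07:20–07:35, 07:45–14:40, 21:10–23:20, 23:55–23:59.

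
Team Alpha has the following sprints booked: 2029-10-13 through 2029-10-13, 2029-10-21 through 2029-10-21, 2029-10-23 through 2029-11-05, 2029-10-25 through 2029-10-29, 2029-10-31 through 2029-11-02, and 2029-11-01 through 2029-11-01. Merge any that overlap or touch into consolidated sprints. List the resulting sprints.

2029-10-13 through 2029-10-13, 2029-10-21 through 2029-10-21, 2029-10-23 through 2029-11-05

2029-10-21 through 2029-10-21 is disjoint → start new block.
2029-10-23 through 2029-11-05 is disjoint → start new block.
2029-10-25 through 2029-10-29 overlaps/touches 2029-10-23 through 2029-11-05 → extend to 2029-10-23 through 2029-11-05.
2029-10-31 through 2029-11-02 overlaps/touches 2029-10-23 through 2029-11-05 → extend to 2029-10-23 through 2029-11-05.
2029-11-01 through 2029-11-01 overlaps/touches 2029-10-23 through 2029-11-05 → extend to 2029-10-23 through 2029-11-05.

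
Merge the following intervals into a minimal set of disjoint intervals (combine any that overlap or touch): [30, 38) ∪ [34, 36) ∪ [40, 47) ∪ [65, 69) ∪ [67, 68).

[34, 36) overlaps/touches [30, 38) → extend to [30, 38).
[40, 47) is disjoint → start new block.
[65, 69) is disjoint → start new block.
[67, 68) overlaps/touches [65, 69) → extend to [65, 69).

[30, 38) ∪ [40, 47) ∪ [65, 69)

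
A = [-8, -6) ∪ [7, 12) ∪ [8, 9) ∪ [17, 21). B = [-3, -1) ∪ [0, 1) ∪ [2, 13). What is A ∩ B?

[7, 12)

First set merges to [-8, -6), [7, 12), [17, 21).
[-8, -6) falls entirely outside B.
[7, 12) overlaps B on [7, 12).
[17, 21) falls entirely outside B.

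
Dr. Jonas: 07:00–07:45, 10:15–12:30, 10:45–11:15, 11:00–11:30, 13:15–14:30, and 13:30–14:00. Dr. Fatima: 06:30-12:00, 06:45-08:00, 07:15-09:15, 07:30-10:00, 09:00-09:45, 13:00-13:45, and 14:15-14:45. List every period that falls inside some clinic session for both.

07:00–07:45, 10:15–12:00, 13:15–13:45, 14:15–14:30

Merge the first list: 07:00–07:45, 10:15–12:30, 13:15–14:30.
Merge the second list: 06:30–12:00, 13:00–13:45, 14:15–14:45.
07:00–07:45 overlaps B on 07:00–07:45.
10:15–12:30 overlaps B on 10:15–12:00.
13:15–14:30 overlaps B on 13:15–13:45, 14:15–14:30.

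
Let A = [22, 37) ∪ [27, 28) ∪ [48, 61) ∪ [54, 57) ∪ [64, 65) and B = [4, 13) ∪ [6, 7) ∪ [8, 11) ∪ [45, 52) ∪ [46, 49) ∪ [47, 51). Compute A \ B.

Merge the first list: [22, 37), [48, 61), [64, 65).
Merge the second list: [4, 13), [45, 52).
[22, 37) is untouched.
[48, 61) with B removed leaves [52, 61).
[64, 65) is untouched.

[22, 37) ∪ [52, 61) ∪ [64, 65)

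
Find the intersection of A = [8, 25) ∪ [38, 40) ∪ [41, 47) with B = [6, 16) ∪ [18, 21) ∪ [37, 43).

[8, 25) ∩ B → [8, 16), [18, 21).
[38, 40) ∩ B → [38, 40).
[41, 47) ∩ B → [41, 43).

[8, 16) ∪ [18, 21) ∪ [38, 40) ∪ [41, 43)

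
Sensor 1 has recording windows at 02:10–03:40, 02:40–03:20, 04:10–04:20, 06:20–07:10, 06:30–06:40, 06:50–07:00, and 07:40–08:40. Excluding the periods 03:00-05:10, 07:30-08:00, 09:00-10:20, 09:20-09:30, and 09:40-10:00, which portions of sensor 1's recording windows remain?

Merge the first list: 02:10–03:40, 04:10–04:20, 06:20–07:10, 07:40–08:40.
Merge the second list: 03:00–05:10, 07:30–08:00, 09:00–10:20.
02:10–03:40 \ B = 02:10–03:00.
04:10–04:20: entirely removed.
06:20–07:10: nothing removed.
07:40–08:40 \ B = 08:00–08:40.

02:10–03:00, 06:20–07:10, 08:00–08:40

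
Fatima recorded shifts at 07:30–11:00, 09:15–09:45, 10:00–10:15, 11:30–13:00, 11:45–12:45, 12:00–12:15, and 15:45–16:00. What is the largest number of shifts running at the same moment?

Walk the sorted start/end points keeping a running depth.
The depth first hits 3 at 12:00.

3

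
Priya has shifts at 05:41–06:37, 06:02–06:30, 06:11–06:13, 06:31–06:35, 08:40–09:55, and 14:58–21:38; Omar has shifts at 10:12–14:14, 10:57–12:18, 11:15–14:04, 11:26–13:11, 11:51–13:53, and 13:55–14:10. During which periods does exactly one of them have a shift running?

05:41-06:37, 08:40-09:55, 10:12-14:14, 14:58-21:38

A, merged: 05:41-06:37, 08:40-09:55, 14:58-21:38.
B, merged: 10:12-14:14.
Only in the first: 05:41-06:37, 08:40-09:55, 14:58-21:38.
Only in the second: 10:12-14:14.
Together these are the periods covered by exactly one.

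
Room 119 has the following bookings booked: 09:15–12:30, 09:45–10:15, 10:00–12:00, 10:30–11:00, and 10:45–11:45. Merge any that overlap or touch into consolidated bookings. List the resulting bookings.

09:15-12:30

09:45-10:15 overlaps/touches 09:15-12:30 → extend to 09:15-12:30.
10:00-12:00 overlaps/touches 09:15-12:30 → extend to 09:15-12:30.
10:30-11:00 overlaps/touches 09:15-12:30 → extend to 09:15-12:30.
10:45-11:45 overlaps/touches 09:15-12:30 → extend to 09:15-12:30.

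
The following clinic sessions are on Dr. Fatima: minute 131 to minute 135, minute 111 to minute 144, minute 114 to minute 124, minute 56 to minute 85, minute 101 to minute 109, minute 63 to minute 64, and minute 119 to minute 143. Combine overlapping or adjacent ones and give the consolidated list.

minute 56 to minute 85, minute 101 to minute 109, minute 111 to minute 144

Sort by start: minute 56 to minute 85, minute 63 to minute 64, minute 101 to minute 109, minute 111 to minute 144, minute 114 to minute 124, minute 119 to minute 143, minute 131 to minute 135.
minute 63 to minute 64 overlaps/touches minute 56 to minute 85 → extend to minute 56 to minute 85.
minute 101 to minute 109 is disjoint → start new block.
minute 111 to minute 144 is disjoint → start new block.
minute 114 to minute 124 overlaps/touches minute 111 to minute 144 → extend to minute 111 to minute 144.
minute 119 to minute 143 overlaps/touches minute 111 to minute 144 → extend to minute 111 to minute 144.
minute 131 to minute 135 overlaps/touches minute 111 to minute 144 → extend to minute 111 to minute 144.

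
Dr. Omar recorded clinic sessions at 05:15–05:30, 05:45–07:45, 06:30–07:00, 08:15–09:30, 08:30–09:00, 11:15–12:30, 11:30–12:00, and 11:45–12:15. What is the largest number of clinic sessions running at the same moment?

Sweep endpoints in order; track running count of active intervals.
Peak of 3 reached at 11:45.

3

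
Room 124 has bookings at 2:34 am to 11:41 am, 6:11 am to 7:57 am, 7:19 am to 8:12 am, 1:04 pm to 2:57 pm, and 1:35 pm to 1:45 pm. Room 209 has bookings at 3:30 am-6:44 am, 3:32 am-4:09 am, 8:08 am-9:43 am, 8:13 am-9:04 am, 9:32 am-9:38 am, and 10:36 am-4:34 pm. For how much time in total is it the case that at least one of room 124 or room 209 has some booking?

First set merges to 2:34 am–11:41 am, 1:04 pm–2:57 pm.
Second set merges to 3:30 am–6:44 am, 8:08 am–9:43 am, 10:36 am–4:34 pm.
A ∪ B = 2:34 am–4:34 pm.
Total: 14 h.

14 h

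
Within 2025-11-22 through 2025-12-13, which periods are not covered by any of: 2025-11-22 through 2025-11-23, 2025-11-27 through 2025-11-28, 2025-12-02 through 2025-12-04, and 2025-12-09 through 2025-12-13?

The merged coverage is 2025-11-22 through 2025-11-23, 2025-11-27 through 2025-11-28, 2025-12-02 through 2025-12-04, 2025-12-09 through 2025-12-13.
Uncovered inside 2025-11-22 through 2025-12-13: 2025-11-24 through 2025-11-26, 2025-11-29 through 2025-12-01, 2025-12-05 through 2025-12-08.

2025-11-24 through 2025-11-26, 2025-11-29 through 2025-12-01, 2025-12-05 through 2025-12-08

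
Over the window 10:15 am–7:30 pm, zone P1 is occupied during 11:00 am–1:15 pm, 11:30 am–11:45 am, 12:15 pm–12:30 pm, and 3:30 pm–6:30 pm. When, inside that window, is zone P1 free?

Covered (merged): 11:00 am–1:15 pm, 3:30 pm–6:30 pm.
Uncovered inside 10:15 am–7:30 pm: 10:15 am–11:00 am, 1:15 pm–3:30 pm, 6:30 pm–7:30 pm.

10:15 am–11:00 am, 1:15 pm–3:30 pm, 6:30 pm–7:30 pm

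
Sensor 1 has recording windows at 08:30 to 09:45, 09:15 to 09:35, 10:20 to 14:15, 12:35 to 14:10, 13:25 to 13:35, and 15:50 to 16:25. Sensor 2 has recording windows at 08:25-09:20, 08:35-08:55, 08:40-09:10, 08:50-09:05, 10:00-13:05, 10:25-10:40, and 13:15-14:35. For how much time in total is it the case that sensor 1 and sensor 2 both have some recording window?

4 h 35 min

A, merged: 08:30-09:45, 10:20-14:15, 15:50-16:25.
B, merged: 08:25-09:20, 10:00-13:05, 13:15-14:35.
A ∩ B = 08:30-09:20, 10:20-13:05, 13:15-14:15.
Total: 50 min + 2 h 45 min + 1 h = 4 h 35 min.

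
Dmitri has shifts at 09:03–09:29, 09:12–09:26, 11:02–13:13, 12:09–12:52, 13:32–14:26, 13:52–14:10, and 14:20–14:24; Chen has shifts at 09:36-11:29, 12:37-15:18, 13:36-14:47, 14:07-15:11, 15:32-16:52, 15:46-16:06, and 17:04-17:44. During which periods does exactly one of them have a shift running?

09:03–09:29, 09:36–11:02, 11:29–12:37, 13:13–13:32, 14:26–15:18, 15:32–16:52, 17:04–17:44

Merge the first list: 09:03–09:29, 11:02–13:13, 13:32–14:26.
Merge the second list: 09:36–11:29, 12:37–15:18, 15:32–16:52, 17:04–17:44.
A but not B: 09:03–09:29, 11:29–12:37.
B but not A: 09:36–11:02, 13:13–13:32, 14:26–15:18, 15:32–16:52, 17:04–17:44.
Combining gives A △ B.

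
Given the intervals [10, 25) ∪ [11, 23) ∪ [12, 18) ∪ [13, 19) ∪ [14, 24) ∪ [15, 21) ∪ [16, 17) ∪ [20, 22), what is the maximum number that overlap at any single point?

At 16, 7 of the intervals are simultaneously active.
No point has more.

7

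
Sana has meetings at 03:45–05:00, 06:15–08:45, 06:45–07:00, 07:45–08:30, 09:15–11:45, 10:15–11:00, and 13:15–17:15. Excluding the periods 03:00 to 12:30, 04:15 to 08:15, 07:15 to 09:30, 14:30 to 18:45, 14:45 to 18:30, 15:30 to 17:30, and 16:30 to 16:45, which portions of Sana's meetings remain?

13:15–14:30

Merge the first list: 03:45–05:00, 06:15–08:45, 09:15–11:45, 13:15–17:15.
Merge the second list: 03:00–12:30, 14:30–18:45.
03:45–05:00: fully covered by B → removed.
06:15–08:45: fully covered by B → removed.
09:15–11:45: fully covered by B → removed.
13:15–17:15 minus B → 13:15–14:30.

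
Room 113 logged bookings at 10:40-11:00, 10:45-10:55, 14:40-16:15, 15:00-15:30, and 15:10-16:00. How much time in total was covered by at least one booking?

Merged: 10:40–11:00, 14:40–16:15.
Lengths: 20 min + 1 h 35 min = 1 h 55 min.

1 h 55 min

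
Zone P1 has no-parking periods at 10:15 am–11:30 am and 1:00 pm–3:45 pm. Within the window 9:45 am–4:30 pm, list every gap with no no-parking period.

9:45 am-10:15 am, 11:30 am-1:00 pm, 3:45 pm-4:30 pm

The merged coverage is 10:15 am-11:30 am, 1:00 pm-3:45 pm.
Uncovered inside 9:45 am-4:30 pm: 9:45 am-10:15 am, 11:30 am-1:00 pm, 3:45 pm-4:30 pm.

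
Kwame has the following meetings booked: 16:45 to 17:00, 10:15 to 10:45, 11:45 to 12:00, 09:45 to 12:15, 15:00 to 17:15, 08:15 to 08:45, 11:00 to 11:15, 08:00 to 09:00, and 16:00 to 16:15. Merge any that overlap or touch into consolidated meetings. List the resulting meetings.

Sort by start: 08:00-09:00, 08:15-08:45, 09:45-12:15, 10:15-10:45, 11:00-11:15, 11:45-12:00, 15:00-17:15, 16:00-16:15, 16:45-17:00.
08:15-08:45 overlaps/touches 08:00-09:00 → extend to 08:00-09:00.
09:45-12:15 is disjoint → start new block.
10:15-10:45 overlaps/touches 09:45-12:15 → extend to 09:45-12:15.
11:00-11:15 overlaps/touches 09:45-12:15 → extend to 09:45-12:15.
11:45-12:00 overlaps/touches 09:45-12:15 → extend to 09:45-12:15.
15:00-17:15 is disjoint → start new block.
16:00-16:15 overlaps/touches 15:00-17:15 → extend to 15:00-17:15.
16:45-17:00 overlaps/touches 15:00-17:15 → extend to 15:00-17:15.

08:00-09:00, 09:45-12:15, 15:00-17:15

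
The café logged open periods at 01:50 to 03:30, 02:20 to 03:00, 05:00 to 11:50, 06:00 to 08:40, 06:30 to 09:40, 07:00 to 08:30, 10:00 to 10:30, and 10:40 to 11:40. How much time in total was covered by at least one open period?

8 h 30 min

Merged: 01:50–03:30, 05:00–11:50.
Lengths: 1 h 40 min + 6 h 50 min = 8 h 30 min.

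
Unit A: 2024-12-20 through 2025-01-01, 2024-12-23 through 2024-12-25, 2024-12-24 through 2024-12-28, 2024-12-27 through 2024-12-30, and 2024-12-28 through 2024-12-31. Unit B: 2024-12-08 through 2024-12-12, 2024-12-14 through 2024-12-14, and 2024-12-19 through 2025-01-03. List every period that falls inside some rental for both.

2024-12-20 through 2025-01-01

Merge the first list: 2024-12-20 through 2025-01-01.
2024-12-20 through 2025-01-01 meets the second set on 2024-12-20 through 2025-01-01.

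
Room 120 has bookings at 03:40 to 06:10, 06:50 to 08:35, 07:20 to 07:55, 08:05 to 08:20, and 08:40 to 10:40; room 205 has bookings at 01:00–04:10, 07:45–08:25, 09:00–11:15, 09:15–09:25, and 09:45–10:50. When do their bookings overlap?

First set merges to 03:40–06:10, 06:50–08:35, 08:40–10:40.
Second set merges to 01:00–04:10, 07:45–08:25, 09:00–11:15.
03:40–06:10 overlaps B on 03:40–04:10.
06:50–08:35 overlaps B on 07:45–08:25.
08:40–10:40 overlaps B on 09:00–10:40.

03:40–04:10, 07:45–08:25, 09:00–10:40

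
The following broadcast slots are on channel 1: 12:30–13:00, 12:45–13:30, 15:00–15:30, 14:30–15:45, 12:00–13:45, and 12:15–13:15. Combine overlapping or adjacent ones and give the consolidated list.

Sort by start: 12:00-13:45, 12:15-13:15, 12:30-13:00, 12:45-13:30, 14:30-15:45, 15:00-15:30.
12:15-13:15 overlaps/touches 12:00-13:45 → extend to 12:00-13:45.
12:30-13:00 overlaps/touches 12:00-13:45 → extend to 12:00-13:45.
12:45-13:30 overlaps/touches 12:00-13:45 → extend to 12:00-13:45.
14:30-15:45 is disjoint → start new block.
15:00-15:30 overlaps/touches 14:30-15:45 → extend to 14:30-15:45.

12:00-13:45, 14:30-15:45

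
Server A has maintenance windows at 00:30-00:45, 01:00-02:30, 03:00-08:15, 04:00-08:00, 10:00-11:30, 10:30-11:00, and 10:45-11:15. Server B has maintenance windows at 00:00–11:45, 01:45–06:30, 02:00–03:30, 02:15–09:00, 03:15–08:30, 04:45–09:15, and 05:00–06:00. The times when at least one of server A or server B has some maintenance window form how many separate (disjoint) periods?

Merge the first list: 00:30–00:45, 01:00–02:30, 03:00–08:15, 10:00–11:30.
Merge the second list: 00:00–11:45.
A ∪ B = 00:00–11:45.
That is 1 disjoint piece.

1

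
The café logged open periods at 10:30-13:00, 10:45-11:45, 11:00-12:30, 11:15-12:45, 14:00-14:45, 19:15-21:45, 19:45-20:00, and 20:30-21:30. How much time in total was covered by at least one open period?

Merged: 10:30–13:00, 14:00–14:45, 19:15–21:45.
Lengths: 2 h 30 min + 45 min + 2 h 30 min = 5 h 45 min.

5 h 45 min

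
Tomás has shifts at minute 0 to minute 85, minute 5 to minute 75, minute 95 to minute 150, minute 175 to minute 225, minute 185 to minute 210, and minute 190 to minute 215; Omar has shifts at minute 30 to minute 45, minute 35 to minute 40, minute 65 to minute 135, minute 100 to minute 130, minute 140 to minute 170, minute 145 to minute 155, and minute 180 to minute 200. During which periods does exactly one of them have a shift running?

Merge the first list: minute 0 to minute 85, minute 95 to minute 150, minute 175 to minute 225.
Merge the second list: minute 30 to minute 45, minute 65 to minute 135, minute 140 to minute 170, minute 180 to minute 200.
A \ B = minute 0 to minute 30, minute 45 to minute 65, minute 135 to minute 140, minute 175 to minute 180, minute 200 to minute 225.
B \ A = minute 85 to minute 95, minute 150 to minute 170.
Union of the two gives the symmetric difference.

minute 0 to minute 30, minute 45 to minute 65, minute 85 to minute 95, minute 135 to minute 140, minute 150 to minute 170, minute 175 to minute 180, minute 200 to minute 225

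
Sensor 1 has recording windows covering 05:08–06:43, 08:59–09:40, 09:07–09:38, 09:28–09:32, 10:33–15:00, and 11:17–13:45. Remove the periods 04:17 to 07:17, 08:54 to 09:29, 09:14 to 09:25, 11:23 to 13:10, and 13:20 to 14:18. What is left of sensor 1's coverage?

09:29–09:40, 10:33–11:23, 13:10–13:20, 14:18–15:00

Merge the first list: 05:08–06:43, 08:59–09:40, 10:33–15:00.
Merge the second list: 04:17–07:17, 08:54–09:29, 11:23–13:10, 13:20–14:18.
05:08–06:43 lies entirely inside B → drops out.
08:59–09:40 with B removed leaves 09:29–09:40.
10:33–15:00 with B removed leaves 10:33–11:23, 13:10–13:20, 14:18–15:00.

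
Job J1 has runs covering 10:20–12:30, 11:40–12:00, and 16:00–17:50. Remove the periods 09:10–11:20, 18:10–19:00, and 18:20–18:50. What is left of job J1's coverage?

Merge the first list: 10:20-12:30, 16:00-17:50.
Merge the second list: 09:10-11:20, 18:10-19:00.
10:20-12:30 \ B = 11:20-12:30.
16:00-17:50: nothing removed.

11:20-12:30, 16:00-17:50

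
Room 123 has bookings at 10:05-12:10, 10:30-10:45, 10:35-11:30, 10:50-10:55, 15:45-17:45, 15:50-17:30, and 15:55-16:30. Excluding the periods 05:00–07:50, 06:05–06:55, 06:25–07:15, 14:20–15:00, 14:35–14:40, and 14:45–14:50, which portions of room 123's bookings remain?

Merge the first list: 10:05–12:10, 15:45–17:45.
Merge the second list: 05:00–07:50, 14:20–15:00.
10:05–12:10 is untouched.
15:45–17:45 is untouched.

10:05–12:10, 15:45–17:45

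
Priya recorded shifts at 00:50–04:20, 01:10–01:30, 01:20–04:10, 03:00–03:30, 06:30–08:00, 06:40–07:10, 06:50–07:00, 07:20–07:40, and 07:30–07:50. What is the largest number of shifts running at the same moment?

At 01:20, 3 of the intervals are simultaneously active.
No point has more.

3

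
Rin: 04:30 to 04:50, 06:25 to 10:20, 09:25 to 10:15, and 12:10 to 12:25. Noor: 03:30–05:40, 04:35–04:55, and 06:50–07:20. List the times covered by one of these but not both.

Merge the first list: 04:30–04:50, 06:25–10:20, 12:10–12:25.
Merge the second list: 03:30–05:40, 06:50–07:20.
A \ B = 06:25–06:50, 07:20–10:20, 12:10–12:25.
B \ A = 03:30–04:30, 04:50–05:40.
Union of the two gives the symmetric difference.

03:30–04:30, 04:50–05:40, 06:25–06:50, 07:20–10:20, 12:10–12:25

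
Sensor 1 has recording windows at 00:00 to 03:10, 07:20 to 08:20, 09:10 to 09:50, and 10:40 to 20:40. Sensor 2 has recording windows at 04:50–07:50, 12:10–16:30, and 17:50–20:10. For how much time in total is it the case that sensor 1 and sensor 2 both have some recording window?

7 h 10 min

A ∩ B = 07:20-07:50, 12:10-16:30, 17:50-20:10.
Total: 30 min + 4 h 20 min + 2 h 20 min = 7 h 10 min.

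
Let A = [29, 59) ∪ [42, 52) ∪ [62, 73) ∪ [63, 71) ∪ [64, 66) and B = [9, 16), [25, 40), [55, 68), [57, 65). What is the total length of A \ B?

20

A, merged: [29, 59), [62, 73).
B, merged: [9, 16), [25, 40), [55, 68).
A \ B = [40, 55), [68, 73).
Total: 15 + 5 = 20.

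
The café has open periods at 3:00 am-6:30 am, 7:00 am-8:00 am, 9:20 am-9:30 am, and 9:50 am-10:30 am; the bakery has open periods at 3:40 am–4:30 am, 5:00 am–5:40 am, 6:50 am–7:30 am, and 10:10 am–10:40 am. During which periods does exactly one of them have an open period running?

3:00 am-3:40 am, 4:30 am-5:00 am, 5:40 am-6:30 am, 6:50 am-7:00 am, 7:30 am-8:00 am, 9:20 am-9:30 am, 9:50 am-10:10 am, 10:30 am-10:40 am

A \ B = 3:00 am-3:40 am, 4:30 am-5:00 am, 5:40 am-6:30 am, 7:30 am-8:00 am, 9:20 am-9:30 am, 9:50 am-10:10 am.
B \ A = 6:50 am-7:00 am, 10:30 am-10:40 am.
Union of the two gives the symmetric difference.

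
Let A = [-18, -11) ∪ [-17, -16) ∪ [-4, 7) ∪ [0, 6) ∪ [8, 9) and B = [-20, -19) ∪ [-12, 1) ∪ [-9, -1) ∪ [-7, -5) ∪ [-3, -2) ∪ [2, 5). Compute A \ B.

A, merged: [-18, -11), [-4, 7), [8, 9).
B, merged: [-20, -19), [-12, 1), [2, 5).
[-18, -11) \ B = [-18, -12).
[-4, 7) \ B = [1, 2), [5, 7).
[8, 9): nothing removed.

[-18, -12) ∪ [1, 2) ∪ [5, 7) ∪ [8, 9)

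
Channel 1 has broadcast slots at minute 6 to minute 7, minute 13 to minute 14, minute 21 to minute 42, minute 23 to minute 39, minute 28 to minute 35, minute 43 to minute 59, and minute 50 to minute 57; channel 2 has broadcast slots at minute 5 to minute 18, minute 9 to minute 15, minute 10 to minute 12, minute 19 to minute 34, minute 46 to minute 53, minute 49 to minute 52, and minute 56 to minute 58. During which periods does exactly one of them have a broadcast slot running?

A, merged: minute 6 to minute 7, minute 13 to minute 14, minute 21 to minute 42, minute 43 to minute 59.
B, merged: minute 5 to minute 18, minute 19 to minute 34, minute 46 to minute 53, minute 56 to minute 58.
A but not B: minute 34 to minute 42, minute 43 to minute 46, minute 53 to minute 56, minute 58 to minute 59.
B but not A: minute 5 to minute 6, minute 7 to minute 13, minute 14 to minute 18, minute 19 to minute 21.
Combining gives A △ B.

minute 5 to minute 6, minute 7 to minute 13, minute 14 to minute 18, minute 19 to minute 21, minute 34 to minute 42, minute 43 to minute 46, minute 53 to minute 56, minute 58 to minute 59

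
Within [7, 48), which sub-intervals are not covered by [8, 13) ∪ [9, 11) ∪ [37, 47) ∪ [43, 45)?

Covered (merged): [8, 13), [37, 47).
Uncovered inside [7, 48): [7, 8), [13, 37), [47, 48).

[7, 8) ∪ [13, 37) ∪ [47, 48)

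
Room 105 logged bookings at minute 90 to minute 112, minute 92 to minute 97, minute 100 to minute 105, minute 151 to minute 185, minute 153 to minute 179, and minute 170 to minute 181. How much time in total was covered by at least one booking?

56 minutes

Merged: minute 90 to minute 112, minute 151 to minute 185.
Lengths: 22 minutes + 34 minutes = 56 minutes.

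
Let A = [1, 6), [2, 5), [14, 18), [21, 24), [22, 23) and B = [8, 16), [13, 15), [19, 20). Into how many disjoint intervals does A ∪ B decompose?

A, merged: [1, 6), [14, 18), [21, 24).
B, merged: [8, 16), [19, 20).
A ∪ B = [1, 6), [8, 18), [19, 20), [21, 24).
That is 4 disjoint pieces.

4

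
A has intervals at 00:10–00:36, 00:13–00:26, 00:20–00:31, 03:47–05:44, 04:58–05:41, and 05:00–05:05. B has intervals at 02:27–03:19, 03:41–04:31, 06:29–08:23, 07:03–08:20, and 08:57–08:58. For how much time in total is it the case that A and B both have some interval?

Merge the first list: 00:10–00:36, 03:47–05:44.
Merge the second list: 02:27–03:19, 03:41–04:31, 06:29–08:23, 08:57–08:58.
A ∩ B = 03:47–04:31.
Total: 44 min.

44 min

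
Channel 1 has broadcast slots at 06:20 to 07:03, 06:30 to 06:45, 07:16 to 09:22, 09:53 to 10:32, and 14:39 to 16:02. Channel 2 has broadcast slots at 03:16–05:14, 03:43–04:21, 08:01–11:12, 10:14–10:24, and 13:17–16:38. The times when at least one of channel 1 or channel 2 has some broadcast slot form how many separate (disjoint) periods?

4

First set merges to 06:20-07:03, 07:16-09:22, 09:53-10:32, 14:39-16:02.
Second set merges to 03:16-05:14, 08:01-11:12, 13:17-16:38.
A ∪ B = 03:16-05:14, 06:20-07:03, 07:16-11:12, 13:17-16:38.
That is 4 disjoint pieces.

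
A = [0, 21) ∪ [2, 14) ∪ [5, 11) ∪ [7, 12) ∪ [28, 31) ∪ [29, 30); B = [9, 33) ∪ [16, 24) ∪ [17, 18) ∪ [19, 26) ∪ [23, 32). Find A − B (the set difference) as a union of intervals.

A, merged: [0, 21), [28, 31).
B, merged: [9, 33).
[0, 21) \ B = [0, 9).
[28, 31): entirely removed.

[0, 9)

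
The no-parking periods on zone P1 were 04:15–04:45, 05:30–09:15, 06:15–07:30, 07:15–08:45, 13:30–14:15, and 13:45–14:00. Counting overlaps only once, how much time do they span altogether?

Merged: 04:15–04:45, 05:30–09:15, 13:30–14:15.
Lengths: 30 min + 3 h 45 min + 45 min = 5 h.

5 h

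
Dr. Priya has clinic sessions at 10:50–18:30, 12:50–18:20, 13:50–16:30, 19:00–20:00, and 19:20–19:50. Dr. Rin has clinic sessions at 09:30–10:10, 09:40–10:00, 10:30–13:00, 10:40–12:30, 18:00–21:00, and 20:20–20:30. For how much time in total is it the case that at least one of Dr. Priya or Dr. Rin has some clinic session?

11 h 10 min

First set merges to 10:50-18:30, 19:00-20:00.
Second set merges to 09:30-10:10, 10:30-13:00, 18:00-21:00.
A ∪ B = 09:30-10:10, 10:30-21:00.
Total: 40 min + 10 h 30 min = 11 h 10 min.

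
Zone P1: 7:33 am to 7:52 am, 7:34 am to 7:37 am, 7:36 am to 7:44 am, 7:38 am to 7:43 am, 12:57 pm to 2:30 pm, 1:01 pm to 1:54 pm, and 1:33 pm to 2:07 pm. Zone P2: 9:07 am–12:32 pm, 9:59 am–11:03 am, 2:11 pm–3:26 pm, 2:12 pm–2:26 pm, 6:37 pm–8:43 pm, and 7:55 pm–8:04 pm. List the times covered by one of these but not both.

Merge the first list: 7:33 am-7:52 am, 12:57 pm-2:30 pm.
Merge the second list: 9:07 am-12:32 pm, 2:11 pm-3:26 pm, 6:37 pm-8:43 pm.
A but not B: 7:33 am-7:52 am, 12:57 pm-2:11 pm.
B but not A: 9:07 am-12:32 pm, 2:30 pm-3:26 pm, 6:37 pm-8:43 pm.
Combining gives A △ B.

7:33 am-7:52 am, 9:07 am-12:32 pm, 12:57 pm-2:11 pm, 2:30 pm-3:26 pm, 6:37 pm-8:43 pm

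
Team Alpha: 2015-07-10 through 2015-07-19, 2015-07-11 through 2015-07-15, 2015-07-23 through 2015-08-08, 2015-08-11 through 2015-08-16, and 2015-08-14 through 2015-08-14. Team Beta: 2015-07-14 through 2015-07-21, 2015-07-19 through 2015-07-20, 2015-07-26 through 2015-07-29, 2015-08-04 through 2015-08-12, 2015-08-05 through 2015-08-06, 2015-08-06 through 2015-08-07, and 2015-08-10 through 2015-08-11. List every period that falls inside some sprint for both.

A, merged: 2015-07-10 through 2015-07-19, 2015-07-23 through 2015-08-08, 2015-08-11 through 2015-08-16.
B, merged: 2015-07-14 through 2015-07-21, 2015-07-26 through 2015-07-29, 2015-08-04 through 2015-08-12.
2015-07-10 through 2015-07-19 meets the second set on 2015-07-14 through 2015-07-19.
2015-07-23 through 2015-08-08 meets the second set on 2015-07-26 through 2015-07-29, 2015-08-04 through 2015-08-08.
2015-08-11 through 2015-08-16 meets the second set on 2015-08-11 through 2015-08-12.

2015-07-14 through 2015-07-19, 2015-07-26 through 2015-07-29, 2015-08-04 through 2015-08-08, 2015-08-11 through 2015-08-12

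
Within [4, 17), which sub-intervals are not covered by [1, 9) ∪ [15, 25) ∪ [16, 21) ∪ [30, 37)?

[9, 15)

Covered (merged): [1, 9), [15, 25), [30, 37).
Complement within [4, 17): [9, 15).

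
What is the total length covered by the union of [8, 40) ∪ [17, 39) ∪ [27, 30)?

32

Merged: [8, 40).
Length: 32.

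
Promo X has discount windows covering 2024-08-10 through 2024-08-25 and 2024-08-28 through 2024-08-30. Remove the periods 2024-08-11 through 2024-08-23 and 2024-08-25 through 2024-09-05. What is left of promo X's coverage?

2024-08-10 through 2024-08-25 \ B = 2024-08-10 through 2024-08-10, 2024-08-24 through 2024-08-24.
2024-08-28 through 2024-08-30: entirely removed.

2024-08-10 through 2024-08-10, 2024-08-24 through 2024-08-24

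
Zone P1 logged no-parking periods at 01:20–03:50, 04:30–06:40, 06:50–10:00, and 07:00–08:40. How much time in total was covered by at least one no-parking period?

7 h 50 min

Merged: 01:20-03:50, 04:30-06:40, 06:50-10:00.
Lengths: 2 h 30 min + 2 h 10 min + 3 h 10 min = 7 h 50 min.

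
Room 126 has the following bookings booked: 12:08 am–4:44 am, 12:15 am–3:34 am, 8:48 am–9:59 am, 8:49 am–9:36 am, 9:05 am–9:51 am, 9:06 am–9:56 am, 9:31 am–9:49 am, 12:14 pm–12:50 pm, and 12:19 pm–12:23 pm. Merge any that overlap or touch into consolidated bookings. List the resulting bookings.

12:08 am–4:44 am, 8:48 am–9:59 am, 12:14 pm–12:50 pm

12:15 am–3:34 am overlaps/touches 12:08 am–4:44 am → extend to 12:08 am–4:44 am.
8:48 am–9:59 am is disjoint → start new block.
8:49 am–9:36 am overlaps/touches 8:48 am–9:59 am → extend to 8:48 am–9:59 am.
9:05 am–9:51 am overlaps/touches 8:48 am–9:59 am → extend to 8:48 am–9:59 am.
9:06 am–9:56 am overlaps/touches 8:48 am–9:59 am → extend to 8:48 am–9:59 am.
9:31 am–9:49 am overlaps/touches 8:48 am–9:59 am → extend to 8:48 am–9:59 am.
12:14 pm–12:50 pm is disjoint → start new block.
12:19 pm–12:23 pm overlaps/touches 12:14 pm–12:50 pm → extend to 12:14 pm–12:50 pm.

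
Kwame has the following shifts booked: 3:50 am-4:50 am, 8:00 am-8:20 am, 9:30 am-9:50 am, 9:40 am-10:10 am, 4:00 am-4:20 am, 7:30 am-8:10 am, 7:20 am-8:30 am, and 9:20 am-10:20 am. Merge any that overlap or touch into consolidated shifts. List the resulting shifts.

Sort by start: 3:50 am–4:50 am, 4:00 am–4:20 am, 7:20 am–8:30 am, 7:30 am–8:10 am, 8:00 am–8:20 am, 9:20 am–10:20 am, 9:30 am–9:50 am, 9:40 am–10:10 am.
4:00 am–4:20 am overlaps/touches 3:50 am–4:50 am → extend to 3:50 am–4:50 am.
7:20 am–8:30 am is disjoint → start new block.
7:30 am–8:10 am overlaps/touches 7:20 am–8:30 am → extend to 7:20 am–8:30 am.
8:00 am–8:20 am overlaps/touches 7:20 am–8:30 am → extend to 7:20 am–8:30 am.
9:20 am–10:20 am is disjoint → start new block.
9:30 am–9:50 am overlaps/touches 9:20 am–10:20 am → extend to 9:20 am–10:20 am.
9:40 am–10:10 am overlaps/touches 9:20 am–10:20 am → extend to 9:20 am–10:20 am.

3:50 am–4:50 am, 7:20 am–8:30 am, 9:20 am–10:20 am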